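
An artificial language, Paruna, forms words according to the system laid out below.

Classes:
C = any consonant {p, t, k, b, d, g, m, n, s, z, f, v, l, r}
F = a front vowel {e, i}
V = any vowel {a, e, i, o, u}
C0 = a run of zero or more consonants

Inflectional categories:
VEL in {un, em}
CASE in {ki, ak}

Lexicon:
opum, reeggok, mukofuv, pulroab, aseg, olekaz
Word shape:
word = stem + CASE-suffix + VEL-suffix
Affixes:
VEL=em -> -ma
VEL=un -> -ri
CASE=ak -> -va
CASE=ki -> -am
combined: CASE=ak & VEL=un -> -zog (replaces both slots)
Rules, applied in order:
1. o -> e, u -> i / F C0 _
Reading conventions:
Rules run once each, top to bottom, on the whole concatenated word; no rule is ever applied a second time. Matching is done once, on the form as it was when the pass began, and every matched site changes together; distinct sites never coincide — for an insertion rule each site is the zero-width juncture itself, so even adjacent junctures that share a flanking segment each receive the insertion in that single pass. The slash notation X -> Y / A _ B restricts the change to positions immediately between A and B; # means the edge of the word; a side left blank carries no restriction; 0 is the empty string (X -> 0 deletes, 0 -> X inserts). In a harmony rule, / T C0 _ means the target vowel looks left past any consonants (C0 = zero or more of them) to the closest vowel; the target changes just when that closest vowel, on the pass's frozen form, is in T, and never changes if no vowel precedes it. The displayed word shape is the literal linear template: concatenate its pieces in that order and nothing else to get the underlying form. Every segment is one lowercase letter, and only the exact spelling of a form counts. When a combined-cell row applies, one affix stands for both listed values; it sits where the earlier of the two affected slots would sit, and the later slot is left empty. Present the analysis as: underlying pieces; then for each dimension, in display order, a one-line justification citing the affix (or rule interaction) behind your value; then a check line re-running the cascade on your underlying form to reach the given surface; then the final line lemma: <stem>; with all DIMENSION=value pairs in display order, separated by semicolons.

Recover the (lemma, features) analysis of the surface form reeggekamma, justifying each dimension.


underlying: reeggok-am-ma
VEL=em - signalled by the affix -ma
CASE=ki - signalled by the affix -am
check: reeggokamma -> reeggekamma
lemma: reeggok; VEL=em; CASE=ki


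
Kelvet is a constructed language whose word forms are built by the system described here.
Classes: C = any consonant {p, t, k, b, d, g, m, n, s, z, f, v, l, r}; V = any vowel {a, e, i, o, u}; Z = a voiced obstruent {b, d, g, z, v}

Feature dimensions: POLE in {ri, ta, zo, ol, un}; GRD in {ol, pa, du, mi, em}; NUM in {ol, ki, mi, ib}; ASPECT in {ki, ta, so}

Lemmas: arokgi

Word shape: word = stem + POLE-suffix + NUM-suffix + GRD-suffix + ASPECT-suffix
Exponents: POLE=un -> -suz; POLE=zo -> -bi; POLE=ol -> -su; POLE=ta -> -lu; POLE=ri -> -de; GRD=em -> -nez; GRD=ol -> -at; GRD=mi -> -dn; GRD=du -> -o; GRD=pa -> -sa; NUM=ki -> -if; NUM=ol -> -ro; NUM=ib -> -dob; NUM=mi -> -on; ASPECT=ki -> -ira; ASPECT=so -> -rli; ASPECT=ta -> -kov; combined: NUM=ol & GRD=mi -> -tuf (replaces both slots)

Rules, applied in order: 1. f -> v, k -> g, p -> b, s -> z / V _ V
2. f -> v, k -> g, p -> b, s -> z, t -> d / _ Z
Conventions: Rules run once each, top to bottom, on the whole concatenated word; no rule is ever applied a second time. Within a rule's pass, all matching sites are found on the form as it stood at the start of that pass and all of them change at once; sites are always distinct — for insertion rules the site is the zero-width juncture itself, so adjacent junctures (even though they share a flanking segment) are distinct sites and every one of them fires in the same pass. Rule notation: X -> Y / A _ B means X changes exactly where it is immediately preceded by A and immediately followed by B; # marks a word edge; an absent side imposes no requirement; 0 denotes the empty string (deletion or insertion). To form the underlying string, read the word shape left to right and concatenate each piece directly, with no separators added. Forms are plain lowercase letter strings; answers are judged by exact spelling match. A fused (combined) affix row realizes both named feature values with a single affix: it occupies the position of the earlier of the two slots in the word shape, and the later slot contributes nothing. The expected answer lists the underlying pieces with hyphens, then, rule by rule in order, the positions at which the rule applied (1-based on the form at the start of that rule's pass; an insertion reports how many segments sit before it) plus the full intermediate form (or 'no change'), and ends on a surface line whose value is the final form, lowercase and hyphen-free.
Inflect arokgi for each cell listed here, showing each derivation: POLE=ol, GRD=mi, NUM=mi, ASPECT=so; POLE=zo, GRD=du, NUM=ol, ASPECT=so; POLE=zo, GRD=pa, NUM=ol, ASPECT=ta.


cell POLE=ol, GRD=mi, NUM=mi, ASPECT=so:
underlying: arokgi-su-on-dn-rli
1. f -> v, k -> g, p -> b, s -> z / V _ V: fires at position(s) 7: arokgizuondnrli
2. f -> v, k -> g, p -> b, s -> z, t -> d / _ Z: fires at position(s) 4: aroggizuondnrli
surface: aroggizuondnrli

cell POLE=zo, GRD=du, NUM=ol, ASPECT=so:
underlying: arokgi-bi-ro-o-rli
1. f -> v, k -> g, p -> b, s -> z / V _ V: no change
2. f -> v, k -> g, p -> b, s -> z, t -> d / _ Z: fires at position(s) 4: aroggibiroorli
surface: aroggibiroorli

cell POLE=zo, GRD=pa, NUM=ol, ASPECT=ta:
underlying: arokgi-bi-ro-sa-kov
1. f -> v, k -> g, p -> b, s -> z / V _ V: fires at position(s) 11, 13: arokgibirozagov
2. f -> v, k -> g, p -> b, s -> z, t -> d / _ Z: fires at position(s) 4: aroggibirozagov
surface: aroggibirozagov


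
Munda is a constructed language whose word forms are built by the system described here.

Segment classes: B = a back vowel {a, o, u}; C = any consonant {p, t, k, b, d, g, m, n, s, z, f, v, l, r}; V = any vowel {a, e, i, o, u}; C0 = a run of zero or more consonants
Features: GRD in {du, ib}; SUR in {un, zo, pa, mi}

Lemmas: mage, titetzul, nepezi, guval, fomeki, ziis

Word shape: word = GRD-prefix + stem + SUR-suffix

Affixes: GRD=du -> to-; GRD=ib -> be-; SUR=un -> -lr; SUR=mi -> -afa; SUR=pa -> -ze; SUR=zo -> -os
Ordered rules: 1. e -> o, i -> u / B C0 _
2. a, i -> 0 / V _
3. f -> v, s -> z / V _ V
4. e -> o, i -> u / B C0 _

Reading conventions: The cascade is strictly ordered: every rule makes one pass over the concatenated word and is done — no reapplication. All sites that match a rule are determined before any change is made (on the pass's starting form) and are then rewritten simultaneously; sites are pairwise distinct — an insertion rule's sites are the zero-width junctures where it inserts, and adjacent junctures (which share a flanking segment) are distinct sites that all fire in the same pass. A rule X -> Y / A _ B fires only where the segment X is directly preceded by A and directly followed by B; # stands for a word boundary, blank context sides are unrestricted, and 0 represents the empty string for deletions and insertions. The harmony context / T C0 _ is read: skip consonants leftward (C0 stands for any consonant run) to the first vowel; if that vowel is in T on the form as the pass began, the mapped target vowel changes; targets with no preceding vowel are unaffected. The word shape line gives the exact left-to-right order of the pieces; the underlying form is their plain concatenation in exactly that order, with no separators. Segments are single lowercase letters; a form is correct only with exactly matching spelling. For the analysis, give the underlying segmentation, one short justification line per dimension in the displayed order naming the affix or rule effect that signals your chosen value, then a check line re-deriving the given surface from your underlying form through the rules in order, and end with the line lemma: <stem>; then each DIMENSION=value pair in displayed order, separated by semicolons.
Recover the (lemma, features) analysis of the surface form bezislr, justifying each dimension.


underlying: be-ziis-lr
GRD=ib - signalled by the affix be-
SUR=un - signalled by the affix -lr
check: beziislr -> beziislr -> bezislr -> bezislr -> bezislr
lemma: ziis; GRD=ib; SUR=un


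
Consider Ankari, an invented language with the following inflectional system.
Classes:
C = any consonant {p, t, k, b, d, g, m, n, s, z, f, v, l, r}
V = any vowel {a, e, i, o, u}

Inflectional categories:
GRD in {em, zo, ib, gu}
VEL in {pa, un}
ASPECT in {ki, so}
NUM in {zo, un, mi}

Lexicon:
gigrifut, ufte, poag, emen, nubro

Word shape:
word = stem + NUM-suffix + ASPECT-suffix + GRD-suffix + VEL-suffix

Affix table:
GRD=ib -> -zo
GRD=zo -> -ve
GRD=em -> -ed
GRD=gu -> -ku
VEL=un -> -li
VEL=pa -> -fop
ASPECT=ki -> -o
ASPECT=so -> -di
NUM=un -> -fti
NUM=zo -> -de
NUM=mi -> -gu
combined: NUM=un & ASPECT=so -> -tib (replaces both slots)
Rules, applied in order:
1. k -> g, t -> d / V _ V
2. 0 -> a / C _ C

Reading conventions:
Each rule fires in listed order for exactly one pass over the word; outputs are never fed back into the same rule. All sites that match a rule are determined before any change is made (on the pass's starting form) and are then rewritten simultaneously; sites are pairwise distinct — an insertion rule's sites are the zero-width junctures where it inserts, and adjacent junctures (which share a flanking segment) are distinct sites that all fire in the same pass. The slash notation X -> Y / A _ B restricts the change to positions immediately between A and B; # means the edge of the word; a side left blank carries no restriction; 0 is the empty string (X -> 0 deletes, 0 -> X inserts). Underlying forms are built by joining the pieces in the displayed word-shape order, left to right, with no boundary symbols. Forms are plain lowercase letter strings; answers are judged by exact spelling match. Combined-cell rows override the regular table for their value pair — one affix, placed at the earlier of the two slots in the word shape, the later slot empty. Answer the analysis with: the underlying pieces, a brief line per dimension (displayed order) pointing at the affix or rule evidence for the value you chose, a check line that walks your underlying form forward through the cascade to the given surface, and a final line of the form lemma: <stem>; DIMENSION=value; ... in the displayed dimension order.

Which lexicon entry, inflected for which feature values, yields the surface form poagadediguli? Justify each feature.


underlying: poag-de-di-ku-li
GRD=gu - signalled by the affix -ku
VEL=un - signalled by the affix -li
ASPECT=so - signalled by the affix -di
NUM=zo - signalled by the affix -de
check: poagdedikuli -> poagdediguli -> poagadediguli
lemma: poag; GRD=gu; VEL=un; ASPECT=so; NUM=zo


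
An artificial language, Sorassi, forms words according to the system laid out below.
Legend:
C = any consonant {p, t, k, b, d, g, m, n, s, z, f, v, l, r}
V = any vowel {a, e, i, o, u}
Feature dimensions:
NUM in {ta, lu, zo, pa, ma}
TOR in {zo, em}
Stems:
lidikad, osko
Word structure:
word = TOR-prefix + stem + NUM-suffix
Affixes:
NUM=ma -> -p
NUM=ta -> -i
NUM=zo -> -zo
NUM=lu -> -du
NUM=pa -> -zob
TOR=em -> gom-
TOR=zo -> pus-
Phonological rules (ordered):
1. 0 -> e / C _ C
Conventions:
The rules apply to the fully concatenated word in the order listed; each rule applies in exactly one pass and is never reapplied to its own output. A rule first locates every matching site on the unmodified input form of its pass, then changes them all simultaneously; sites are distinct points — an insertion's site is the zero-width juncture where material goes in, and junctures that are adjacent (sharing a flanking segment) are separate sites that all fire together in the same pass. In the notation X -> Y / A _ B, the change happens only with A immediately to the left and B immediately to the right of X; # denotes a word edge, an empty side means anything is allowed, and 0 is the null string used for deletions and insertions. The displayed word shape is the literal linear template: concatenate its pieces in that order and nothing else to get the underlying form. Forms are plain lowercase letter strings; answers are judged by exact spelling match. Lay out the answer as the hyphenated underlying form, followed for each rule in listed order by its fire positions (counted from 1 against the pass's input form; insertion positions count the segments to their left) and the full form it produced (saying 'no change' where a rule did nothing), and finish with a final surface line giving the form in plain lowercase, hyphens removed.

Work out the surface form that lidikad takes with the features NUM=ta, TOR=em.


underlying: gom-lidikad-i
1. 0 -> e / C _ C: inserts after position(s) 3: gomelidikadi
surface: gomelidikadi


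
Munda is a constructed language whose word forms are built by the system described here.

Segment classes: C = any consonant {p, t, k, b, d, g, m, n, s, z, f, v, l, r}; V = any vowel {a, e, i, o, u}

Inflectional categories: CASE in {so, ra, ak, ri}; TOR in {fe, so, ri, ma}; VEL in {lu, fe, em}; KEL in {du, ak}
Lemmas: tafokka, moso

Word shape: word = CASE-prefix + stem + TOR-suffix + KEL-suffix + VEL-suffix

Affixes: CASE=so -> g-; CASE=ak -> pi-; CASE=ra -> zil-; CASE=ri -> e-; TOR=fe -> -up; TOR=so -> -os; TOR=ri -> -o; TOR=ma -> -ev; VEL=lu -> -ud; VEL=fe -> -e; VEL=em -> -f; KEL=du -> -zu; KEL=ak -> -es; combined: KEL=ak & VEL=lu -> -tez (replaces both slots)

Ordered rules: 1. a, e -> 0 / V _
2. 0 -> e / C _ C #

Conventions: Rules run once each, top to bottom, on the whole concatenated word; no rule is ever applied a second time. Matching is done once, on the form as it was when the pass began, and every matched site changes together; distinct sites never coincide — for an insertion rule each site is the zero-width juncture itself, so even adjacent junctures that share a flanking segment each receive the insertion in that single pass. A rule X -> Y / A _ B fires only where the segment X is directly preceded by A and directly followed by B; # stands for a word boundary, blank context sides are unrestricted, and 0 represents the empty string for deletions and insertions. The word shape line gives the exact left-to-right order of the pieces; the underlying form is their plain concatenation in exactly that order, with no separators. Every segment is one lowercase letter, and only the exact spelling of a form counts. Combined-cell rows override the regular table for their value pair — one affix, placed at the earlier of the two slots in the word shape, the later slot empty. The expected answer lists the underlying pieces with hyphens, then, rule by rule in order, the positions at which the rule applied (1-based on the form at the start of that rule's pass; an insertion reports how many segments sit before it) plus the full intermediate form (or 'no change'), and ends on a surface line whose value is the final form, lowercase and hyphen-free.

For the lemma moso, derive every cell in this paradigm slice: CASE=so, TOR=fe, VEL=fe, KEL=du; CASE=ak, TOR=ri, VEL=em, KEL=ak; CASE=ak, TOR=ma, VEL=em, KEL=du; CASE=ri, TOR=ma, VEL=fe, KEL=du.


cell CASE=so, TOR=fe, VEL=fe, KEL=du:
underlying: g-moso-up-zu-e
1. a, e -> 0 / V _: fires at position(s) 10: gmosoupzu
2. 0 -> e / C _ C #: no change
surface: gmosoupzu

cell CASE=ak, TOR=ri, VEL=em, KEL=ak:
underlying: pi-moso-o-es-f
1. a, e -> 0 / V _: fires at position(s) 8: pimosoosf
2. 0 -> e / C _ C #: inserts after position(s) 8: pimosoosef
surface: pimosoosef

cell CASE=ak, TOR=ma, VEL=em, KEL=du:
underlying: pi-moso-ev-zu-f
1. a, e -> 0 / V _: fires at position(s) 7: pimosovzuf
2. 0 -> e / C _ C #: no change
surface: pimosovzuf

cell CASE=ri, TOR=ma, VEL=fe, KEL=du:
underlying: e-moso-ev-zu-e
1. a, e -> 0 / V _: fires at position(s) 6, 10: emosovzu
2. 0 -> e / C _ C #: no change
surface: emosovzu


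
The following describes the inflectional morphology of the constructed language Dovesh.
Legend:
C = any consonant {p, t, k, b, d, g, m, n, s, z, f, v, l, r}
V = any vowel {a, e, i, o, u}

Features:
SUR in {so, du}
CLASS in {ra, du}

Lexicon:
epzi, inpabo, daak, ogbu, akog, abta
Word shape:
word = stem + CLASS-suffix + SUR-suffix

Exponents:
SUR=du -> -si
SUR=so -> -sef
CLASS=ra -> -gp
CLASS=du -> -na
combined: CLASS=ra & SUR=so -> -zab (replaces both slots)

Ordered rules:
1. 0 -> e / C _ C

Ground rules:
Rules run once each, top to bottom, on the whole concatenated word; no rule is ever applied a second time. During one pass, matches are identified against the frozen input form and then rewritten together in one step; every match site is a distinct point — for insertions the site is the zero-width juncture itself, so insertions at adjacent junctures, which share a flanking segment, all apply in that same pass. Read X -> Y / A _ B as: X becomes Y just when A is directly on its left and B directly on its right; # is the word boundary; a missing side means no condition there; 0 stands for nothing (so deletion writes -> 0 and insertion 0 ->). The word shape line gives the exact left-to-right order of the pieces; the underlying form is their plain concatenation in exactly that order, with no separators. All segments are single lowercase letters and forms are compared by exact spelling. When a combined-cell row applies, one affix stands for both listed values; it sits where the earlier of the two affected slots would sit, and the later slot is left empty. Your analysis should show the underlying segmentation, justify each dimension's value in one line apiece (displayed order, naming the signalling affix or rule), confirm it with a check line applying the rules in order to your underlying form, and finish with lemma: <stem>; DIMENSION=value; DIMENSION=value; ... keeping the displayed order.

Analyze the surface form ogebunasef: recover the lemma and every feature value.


underlying: ogbu-na-sef
SUR=so - signalled by the affix -sef
CLASS=du - signalled by the affix -na
check: ogbunasef -> ogebunasef
lemma: ogbu; SUR=so; CLASS=du


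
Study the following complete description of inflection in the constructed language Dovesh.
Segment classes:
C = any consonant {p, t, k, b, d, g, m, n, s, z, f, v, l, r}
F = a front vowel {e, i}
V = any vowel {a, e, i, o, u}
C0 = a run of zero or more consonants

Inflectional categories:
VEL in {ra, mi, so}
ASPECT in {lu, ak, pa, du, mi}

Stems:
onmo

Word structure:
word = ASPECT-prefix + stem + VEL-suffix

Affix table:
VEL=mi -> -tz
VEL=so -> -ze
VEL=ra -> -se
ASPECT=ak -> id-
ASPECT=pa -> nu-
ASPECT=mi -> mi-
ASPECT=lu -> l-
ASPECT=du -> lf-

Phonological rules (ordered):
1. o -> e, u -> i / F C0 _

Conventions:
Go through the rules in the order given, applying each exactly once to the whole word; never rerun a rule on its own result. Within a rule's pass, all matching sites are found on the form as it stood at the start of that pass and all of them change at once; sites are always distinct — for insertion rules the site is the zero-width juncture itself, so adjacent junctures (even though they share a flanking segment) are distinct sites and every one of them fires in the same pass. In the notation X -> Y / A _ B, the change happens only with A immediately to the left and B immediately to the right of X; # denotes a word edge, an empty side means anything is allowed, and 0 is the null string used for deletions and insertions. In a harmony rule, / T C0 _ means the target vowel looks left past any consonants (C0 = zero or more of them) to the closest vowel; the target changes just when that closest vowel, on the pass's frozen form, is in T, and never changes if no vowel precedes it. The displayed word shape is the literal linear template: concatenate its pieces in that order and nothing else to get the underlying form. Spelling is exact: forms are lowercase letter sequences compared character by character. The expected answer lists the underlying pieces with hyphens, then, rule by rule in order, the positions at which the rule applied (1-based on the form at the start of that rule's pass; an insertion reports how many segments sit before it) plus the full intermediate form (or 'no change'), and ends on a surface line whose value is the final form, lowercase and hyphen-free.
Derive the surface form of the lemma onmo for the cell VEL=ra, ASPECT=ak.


underlying: id-onmo-se
1. o -> e, u -> i / F C0 _: fires at position(s) 3: idenmose
surface: idenmose


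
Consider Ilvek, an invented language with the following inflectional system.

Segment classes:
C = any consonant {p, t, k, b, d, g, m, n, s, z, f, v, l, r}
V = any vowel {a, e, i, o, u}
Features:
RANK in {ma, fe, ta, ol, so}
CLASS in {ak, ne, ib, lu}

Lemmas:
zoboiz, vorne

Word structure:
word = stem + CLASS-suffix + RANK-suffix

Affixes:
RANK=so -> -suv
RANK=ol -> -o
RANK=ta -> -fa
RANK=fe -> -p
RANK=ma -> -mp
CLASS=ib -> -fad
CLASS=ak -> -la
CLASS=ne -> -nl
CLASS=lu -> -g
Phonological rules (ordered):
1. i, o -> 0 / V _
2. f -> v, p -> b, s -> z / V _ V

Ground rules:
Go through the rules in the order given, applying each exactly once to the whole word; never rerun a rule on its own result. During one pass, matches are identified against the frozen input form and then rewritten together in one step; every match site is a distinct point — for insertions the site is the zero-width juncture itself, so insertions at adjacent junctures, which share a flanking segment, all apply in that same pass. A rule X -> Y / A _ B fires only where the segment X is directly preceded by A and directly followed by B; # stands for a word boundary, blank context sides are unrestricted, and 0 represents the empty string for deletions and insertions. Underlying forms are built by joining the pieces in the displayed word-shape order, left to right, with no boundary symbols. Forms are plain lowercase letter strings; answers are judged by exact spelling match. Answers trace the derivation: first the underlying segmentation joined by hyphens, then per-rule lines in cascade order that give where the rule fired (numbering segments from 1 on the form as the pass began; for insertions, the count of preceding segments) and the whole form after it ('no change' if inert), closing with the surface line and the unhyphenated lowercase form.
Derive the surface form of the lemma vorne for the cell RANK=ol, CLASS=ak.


underlying: vorne-la-o
1. i, o -> 0 / V _: fires at position(s) 8: vornela
2. f -> v, p -> b, s -> z / V _ V: no change
surface: vornela


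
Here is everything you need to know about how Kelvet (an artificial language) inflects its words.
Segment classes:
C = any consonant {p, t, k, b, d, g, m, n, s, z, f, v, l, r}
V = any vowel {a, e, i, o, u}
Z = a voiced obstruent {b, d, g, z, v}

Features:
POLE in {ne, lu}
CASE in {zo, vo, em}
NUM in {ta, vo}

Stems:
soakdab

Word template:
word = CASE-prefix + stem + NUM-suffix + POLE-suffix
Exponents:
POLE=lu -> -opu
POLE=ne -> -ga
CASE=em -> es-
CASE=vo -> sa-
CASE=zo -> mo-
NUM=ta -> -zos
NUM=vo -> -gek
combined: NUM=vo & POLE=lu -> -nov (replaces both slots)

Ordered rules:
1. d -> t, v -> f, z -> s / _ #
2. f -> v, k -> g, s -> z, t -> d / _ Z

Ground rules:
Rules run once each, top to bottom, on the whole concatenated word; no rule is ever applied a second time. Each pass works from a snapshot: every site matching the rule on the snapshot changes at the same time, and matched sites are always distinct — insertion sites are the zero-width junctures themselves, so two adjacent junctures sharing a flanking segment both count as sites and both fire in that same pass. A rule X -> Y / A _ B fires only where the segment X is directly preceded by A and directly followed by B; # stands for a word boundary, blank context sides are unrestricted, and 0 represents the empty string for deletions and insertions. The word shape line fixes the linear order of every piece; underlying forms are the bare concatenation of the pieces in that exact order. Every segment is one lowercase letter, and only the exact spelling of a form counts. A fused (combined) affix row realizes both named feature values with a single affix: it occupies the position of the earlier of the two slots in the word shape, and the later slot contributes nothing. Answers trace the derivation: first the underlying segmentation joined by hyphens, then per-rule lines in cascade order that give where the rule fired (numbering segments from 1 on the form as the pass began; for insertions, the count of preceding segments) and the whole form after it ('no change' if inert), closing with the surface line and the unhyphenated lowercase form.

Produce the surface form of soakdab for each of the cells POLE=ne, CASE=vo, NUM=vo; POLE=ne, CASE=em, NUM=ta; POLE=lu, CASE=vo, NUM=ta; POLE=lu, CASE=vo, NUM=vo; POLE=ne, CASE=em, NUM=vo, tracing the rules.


cell POLE=ne, CASE=vo, NUM=vo:
underlying: sa-soakdab-gek-ga
1. d -> t, v -> f, z -> s / _ #: no change
2. f -> v, k -> g, s -> z, t -> d / _ Z: fires at position(s) 6, 12: sasoagdabgegga
surface: sasoagdabgegga

cell POLE=ne, CASE=em, NUM=ta:
underlying: es-soakdab-zos-ga
1. d -> t, v -> f, z -> s / _ #: no change
2. f -> v, k -> g, s -> z, t -> d / _ Z: fires at position(s) 6, 12: essoagdabzozga
surface: essoagdabzozga

cell POLE=lu, CASE=vo, NUM=ta:
underlying: sa-soakdab-zos-opu
1. d -> t, v -> f, z -> s / _ #: no change
2. f -> v, k -> g, s -> z, t -> d / _ Z: fires at position(s) 6: sasoagdabzosopu
surface: sasoagdabzosopu

cell POLE=lu, CASE=vo, NUM=vo:
underlying: sa-soakdab-nov
1. d -> t, v -> f, z -> s / _ #: fires at position(s) 12: sasoakdabnof
2. f -> v, k -> g, s -> z, t -> d / _ Z: fires at position(s) 6: sasoagdabnof
surface: sasoagdabnof

cell POLE=ne, CASE=em, NUM=vo:
underlying: es-soakdab-gek-ga
1. d -> t, v -> f, z -> s / _ #: no change
2. f -> v, k -> g, s -> z, t -> d / _ Z: fires at position(s) 6, 12: essoagdabgegga
surface: essoagdabgegga


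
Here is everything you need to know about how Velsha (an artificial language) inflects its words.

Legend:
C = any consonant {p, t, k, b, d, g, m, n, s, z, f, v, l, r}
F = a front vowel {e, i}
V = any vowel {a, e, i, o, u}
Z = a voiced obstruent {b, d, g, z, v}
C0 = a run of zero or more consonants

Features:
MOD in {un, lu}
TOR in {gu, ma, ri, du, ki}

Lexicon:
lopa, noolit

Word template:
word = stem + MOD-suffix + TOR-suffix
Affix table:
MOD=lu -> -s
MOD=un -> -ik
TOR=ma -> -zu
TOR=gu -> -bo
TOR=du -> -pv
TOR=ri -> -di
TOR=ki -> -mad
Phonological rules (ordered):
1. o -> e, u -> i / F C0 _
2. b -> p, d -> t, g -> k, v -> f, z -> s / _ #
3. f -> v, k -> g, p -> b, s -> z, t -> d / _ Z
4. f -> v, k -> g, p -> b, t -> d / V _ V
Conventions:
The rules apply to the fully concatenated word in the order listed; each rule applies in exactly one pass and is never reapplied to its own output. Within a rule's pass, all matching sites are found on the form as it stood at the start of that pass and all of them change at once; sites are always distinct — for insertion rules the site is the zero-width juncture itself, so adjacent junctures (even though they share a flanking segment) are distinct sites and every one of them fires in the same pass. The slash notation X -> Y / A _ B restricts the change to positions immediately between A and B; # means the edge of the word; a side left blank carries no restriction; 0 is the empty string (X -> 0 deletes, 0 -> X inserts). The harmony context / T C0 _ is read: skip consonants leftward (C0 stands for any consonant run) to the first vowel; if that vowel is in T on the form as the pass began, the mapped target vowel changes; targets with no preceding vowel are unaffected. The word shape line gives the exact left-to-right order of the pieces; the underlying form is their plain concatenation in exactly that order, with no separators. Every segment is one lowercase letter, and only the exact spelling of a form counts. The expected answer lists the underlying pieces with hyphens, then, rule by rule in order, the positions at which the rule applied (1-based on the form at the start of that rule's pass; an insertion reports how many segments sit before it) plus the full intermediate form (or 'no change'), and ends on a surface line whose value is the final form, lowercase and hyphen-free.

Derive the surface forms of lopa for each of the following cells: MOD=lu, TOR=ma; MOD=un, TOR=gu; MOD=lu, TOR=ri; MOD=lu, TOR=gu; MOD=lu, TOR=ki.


cell MOD=lu, TOR=ma:
underlying: lopa-s-zu
1. o -> e, u -> i / F C0 _: no change
2. b -> p, d -> t, g -> k, v -> f, z -> s / _ #: no change
3. f -> v, k -> g, p -> b, s -> z, t -> d / _ Z: fires at position(s) 5: lopazzu
4. f -> v, k -> g, p -> b, t -> d / V _ V: fires at position(s) 3: lobazzu
surface: lobazzu

cell MOD=un, TOR=gu:
underlying: lopa-ik-bo
1. o -> e, u -> i / F C0 _: fires at position(s) 8: lopaikbe
2. b -> p, d -> t, g -> k, v -> f, z -> s / _ #: no change
3. f -> v, k -> g, p -> b, s -> z, t -> d / _ Z: fires at position(s) 6: lopaigbe
4. f -> v, k -> g, p -> b, t -> d / V _ V: fires at position(s) 3: lobaigbe
surface: lobaigbe

cell MOD=lu, TOR=ri:
underlying: lopa-s-di
1. o -> e, u -> i / F C0 _: no change
2. b -> p, d -> t, g -> k, v -> f, z -> s / _ #: no change
3. f -> v, k -> g, p -> b, s -> z, t -> d / _ Z: fires at position(s) 5: lopazdi
4. f -> v, k -> g, p -> b, t -> d / V _ V: fires at position(s) 3: lobazdi
surface: lobazdi

cell MOD=lu, TOR=gu:
underlying: lopa-s-bo
1. o -> e, u -> i / F C0 _: no change
2. b -> p, d -> t, g -> k, v -> f, z -> s / _ #: no change
3. f -> v, k -> g, p -> b, s -> z, t -> d / _ Z: fires at position(s) 5: lopazbo
4. f -> v, k -> g, p -> b, t -> d / V _ V: fires at position(s) 3: lobazbo
surface: lobazbo

cell MOD=lu, TOR=ki:
underlying: lopa-s-mad
1. o -> e, u -> i / F C0 _: no change
2. b -> p, d -> t, g -> k, v -> f, z -> s / _ #: fires at position(s) 8: lopasmat
3. f -> v, k -> g, p -> b, s -> z, t -> d / _ Z: no change
4. f -> v, k -> g, p -> b, t -> d / V _ V: fires at position(s) 3: lobasmat
surface: lobasmat


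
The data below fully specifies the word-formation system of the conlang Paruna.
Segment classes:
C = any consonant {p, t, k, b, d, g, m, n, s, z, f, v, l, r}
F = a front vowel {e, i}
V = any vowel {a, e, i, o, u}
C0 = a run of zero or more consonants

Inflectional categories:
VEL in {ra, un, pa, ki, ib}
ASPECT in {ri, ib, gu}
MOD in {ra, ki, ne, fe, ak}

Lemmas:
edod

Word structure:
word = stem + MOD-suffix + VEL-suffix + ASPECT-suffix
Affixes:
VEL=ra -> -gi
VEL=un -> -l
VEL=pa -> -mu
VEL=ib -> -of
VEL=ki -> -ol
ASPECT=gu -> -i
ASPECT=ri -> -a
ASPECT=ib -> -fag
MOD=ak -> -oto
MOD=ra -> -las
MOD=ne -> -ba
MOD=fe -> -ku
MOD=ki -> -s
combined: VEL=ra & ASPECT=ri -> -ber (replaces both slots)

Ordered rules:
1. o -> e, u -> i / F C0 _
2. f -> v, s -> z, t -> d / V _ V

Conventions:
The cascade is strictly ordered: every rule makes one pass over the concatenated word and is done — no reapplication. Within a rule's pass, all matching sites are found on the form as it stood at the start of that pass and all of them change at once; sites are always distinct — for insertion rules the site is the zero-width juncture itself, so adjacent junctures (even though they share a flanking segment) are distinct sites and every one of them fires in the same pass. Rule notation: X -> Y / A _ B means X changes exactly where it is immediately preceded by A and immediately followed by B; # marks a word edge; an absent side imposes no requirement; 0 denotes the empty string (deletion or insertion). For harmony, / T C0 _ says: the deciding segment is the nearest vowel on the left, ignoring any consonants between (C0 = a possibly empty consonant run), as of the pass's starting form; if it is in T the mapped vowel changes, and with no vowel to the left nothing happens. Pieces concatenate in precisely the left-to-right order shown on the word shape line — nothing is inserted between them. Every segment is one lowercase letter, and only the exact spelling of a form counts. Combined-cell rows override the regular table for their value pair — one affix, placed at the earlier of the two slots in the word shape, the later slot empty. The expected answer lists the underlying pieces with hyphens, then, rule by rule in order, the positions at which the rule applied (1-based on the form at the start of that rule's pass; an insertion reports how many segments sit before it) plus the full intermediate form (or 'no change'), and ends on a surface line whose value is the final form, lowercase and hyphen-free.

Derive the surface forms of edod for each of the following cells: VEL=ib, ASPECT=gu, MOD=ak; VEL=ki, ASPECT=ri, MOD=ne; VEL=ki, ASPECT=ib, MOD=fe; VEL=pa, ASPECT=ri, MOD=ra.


cell VEL=ib, ASPECT=gu, MOD=ak:
underlying: edod-oto-of-i
1. o -> e, u -> i / F C0 _: fires at position(s) 3: ededotoofi
2. f -> v, s -> z, t -> d / V _ V: fires at position(s) 6, 9: ededodoovi
surface: ededodoovi

cell VEL=ki, ASPECT=ri, MOD=ne:
underlying: edod-ba-ol-a
1. o -> e, u -> i / F C0 _: fires at position(s) 3: ededbaola
2. f -> v, s -> z, t -> d / V _ V: no change
surface: ededbaola

cell VEL=ki, ASPECT=ib, MOD=fe:
underlying: edod-ku-ol-fag
1. o -> e, u -> i / F C0 _: fires at position(s) 3: ededkuolfag
2. f -> v, s -> z, t -> d / V _ V: no change
surface: ededkuolfag

cell VEL=pa, ASPECT=ri, MOD=ra:
underlying: edod-las-mu-a
1. o -> e, u -> i / F C0 _: fires at position(s) 3: ededlasmua
2. f -> v, s -> z, t -> d / V _ V: no change
surface: ededlasmua


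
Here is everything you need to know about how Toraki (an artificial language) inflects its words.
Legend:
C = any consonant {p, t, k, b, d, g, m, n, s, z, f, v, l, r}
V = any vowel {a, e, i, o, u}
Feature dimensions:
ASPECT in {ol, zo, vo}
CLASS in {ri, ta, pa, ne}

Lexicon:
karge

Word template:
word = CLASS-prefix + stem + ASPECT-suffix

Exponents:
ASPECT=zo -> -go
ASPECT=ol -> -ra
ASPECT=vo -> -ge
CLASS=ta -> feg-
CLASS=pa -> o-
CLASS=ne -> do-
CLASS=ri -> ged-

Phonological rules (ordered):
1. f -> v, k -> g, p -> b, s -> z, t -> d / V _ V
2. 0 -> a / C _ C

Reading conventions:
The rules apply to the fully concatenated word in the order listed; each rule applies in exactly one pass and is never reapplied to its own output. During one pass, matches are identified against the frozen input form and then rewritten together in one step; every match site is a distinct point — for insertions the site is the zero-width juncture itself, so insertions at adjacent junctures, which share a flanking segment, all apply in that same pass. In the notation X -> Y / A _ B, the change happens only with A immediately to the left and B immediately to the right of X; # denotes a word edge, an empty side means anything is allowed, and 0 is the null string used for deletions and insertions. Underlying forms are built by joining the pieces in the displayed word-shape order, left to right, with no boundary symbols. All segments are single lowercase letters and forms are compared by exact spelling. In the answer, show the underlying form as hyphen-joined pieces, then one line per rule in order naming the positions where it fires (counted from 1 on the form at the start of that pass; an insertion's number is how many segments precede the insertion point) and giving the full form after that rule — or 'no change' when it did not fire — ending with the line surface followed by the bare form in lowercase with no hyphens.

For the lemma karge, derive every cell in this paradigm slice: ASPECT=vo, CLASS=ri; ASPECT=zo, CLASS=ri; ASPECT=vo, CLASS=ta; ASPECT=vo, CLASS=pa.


cell ASPECT=vo, CLASS=ri:
underlying: ged-karge-ge
1. f -> v, k -> g, p -> b, s -> z, t -> d / V _ V: no change
2. 0 -> a / C _ C: inserts after position(s) 3, 6: gedakaragege
surface: gedakaragege

cell ASPECT=zo, CLASS=ri:
underlying: ged-karge-go
1. f -> v, k -> g, p -> b, s -> z, t -> d / V _ V: no change
2. 0 -> a / C _ C: inserts after position(s) 3, 6: gedakaragego
surface: gedakaragego

cell ASPECT=vo, CLASS=ta:
underlying: feg-karge-ge
1. f -> v, k -> g, p -> b, s -> z, t -> d / V _ V: no change
2. 0 -> a / C _ C: inserts after position(s) 3, 6: fegakaragege
surface: fegakaragege

cell ASPECT=vo, CLASS=pa:
underlying: o-karge-ge
1. f -> v, k -> g, p -> b, s -> z, t -> d / V _ V: fires at position(s) 2: ogargege
2. 0 -> a / C _ C: inserts after position(s) 4: ogaragege
surface: ogaragege


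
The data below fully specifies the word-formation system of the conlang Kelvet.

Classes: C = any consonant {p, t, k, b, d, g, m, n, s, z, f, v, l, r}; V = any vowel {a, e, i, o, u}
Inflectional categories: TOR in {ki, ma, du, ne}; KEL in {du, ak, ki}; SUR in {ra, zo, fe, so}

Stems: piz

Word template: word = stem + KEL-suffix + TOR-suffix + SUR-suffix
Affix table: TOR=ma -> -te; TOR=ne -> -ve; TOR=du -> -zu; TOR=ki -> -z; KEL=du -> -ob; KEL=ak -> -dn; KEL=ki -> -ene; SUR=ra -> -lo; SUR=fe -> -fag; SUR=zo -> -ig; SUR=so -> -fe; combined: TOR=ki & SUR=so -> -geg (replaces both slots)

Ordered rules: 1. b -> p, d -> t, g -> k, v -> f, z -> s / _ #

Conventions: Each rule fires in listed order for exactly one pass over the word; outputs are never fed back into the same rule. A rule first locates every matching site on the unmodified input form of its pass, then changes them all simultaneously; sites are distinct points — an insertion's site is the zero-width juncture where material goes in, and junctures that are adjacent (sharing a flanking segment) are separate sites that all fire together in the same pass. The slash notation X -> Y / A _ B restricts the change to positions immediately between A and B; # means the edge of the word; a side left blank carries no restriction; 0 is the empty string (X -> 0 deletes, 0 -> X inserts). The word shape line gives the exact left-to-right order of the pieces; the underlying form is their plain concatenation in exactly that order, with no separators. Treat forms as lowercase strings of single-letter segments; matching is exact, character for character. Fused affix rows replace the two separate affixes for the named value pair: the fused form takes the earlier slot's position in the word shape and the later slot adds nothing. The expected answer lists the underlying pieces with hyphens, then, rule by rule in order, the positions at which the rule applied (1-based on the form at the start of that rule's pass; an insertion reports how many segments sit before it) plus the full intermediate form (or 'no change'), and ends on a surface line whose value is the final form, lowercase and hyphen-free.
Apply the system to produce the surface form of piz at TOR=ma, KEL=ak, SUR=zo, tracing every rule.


underlying: piz-dn-te-ig
1. b -> p, d -> t, g -> k, v -> f, z -> s / _ #: fires at position(s) 9: pizdnteik
surface: pizdnteik


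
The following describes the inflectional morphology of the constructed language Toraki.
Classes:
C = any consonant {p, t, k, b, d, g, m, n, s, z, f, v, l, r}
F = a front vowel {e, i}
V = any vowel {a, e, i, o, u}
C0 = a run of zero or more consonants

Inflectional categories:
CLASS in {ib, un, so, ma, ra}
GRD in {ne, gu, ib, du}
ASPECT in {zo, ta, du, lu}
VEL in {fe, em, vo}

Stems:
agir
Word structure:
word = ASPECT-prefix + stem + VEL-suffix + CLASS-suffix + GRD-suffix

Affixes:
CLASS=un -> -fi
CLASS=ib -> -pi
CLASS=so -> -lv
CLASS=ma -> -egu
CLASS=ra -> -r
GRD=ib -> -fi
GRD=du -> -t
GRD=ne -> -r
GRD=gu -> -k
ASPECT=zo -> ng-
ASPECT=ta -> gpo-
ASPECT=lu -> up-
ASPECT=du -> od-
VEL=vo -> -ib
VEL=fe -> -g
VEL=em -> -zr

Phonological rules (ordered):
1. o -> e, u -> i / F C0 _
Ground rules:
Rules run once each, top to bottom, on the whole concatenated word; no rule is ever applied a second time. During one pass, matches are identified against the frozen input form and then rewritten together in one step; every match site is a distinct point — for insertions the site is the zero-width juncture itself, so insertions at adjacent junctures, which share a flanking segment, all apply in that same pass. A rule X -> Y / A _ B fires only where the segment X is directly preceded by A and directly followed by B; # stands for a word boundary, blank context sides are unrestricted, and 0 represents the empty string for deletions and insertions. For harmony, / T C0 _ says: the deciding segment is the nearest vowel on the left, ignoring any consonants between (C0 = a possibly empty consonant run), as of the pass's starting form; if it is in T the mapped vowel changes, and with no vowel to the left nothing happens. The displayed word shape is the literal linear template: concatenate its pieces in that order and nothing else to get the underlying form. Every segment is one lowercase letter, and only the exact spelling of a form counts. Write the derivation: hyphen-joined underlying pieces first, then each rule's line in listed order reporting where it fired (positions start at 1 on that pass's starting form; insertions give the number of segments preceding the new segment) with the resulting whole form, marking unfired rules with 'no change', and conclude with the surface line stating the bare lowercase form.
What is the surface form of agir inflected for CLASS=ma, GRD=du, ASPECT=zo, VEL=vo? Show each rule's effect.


underlying: ng-agir-ib-egu-t
1. o -> e, u -> i / F C0 _: fires at position(s) 11: ngagiribegit
surface: ngagiribegit
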